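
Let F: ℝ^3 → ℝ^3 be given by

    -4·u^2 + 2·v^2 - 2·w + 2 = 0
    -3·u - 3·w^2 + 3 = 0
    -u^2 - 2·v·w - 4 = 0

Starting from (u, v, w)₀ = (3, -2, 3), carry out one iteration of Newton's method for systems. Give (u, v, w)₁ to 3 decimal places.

(1.835, -2.094, 1.361)

At (3, -2, 3): F = (-32.000, -33.000, -1.000).
Jacobian J = [[-8·u, 4·v, -2], [-3, 0, -6·w], [-2·u, -2·w, -2·v]].
At the point, J = [[-24.000, -8.000, -2.000], [-3.000, 0.000, -18.000], [-6.000, -6.000, 4.000]] (det J = 1596.000).
Solving J·Δ = −F gives Δ = (-1.165, -0.094, -1.639).
Then the next iterate is (u, v, w)₁ = (1.835, -2.094, 1.361).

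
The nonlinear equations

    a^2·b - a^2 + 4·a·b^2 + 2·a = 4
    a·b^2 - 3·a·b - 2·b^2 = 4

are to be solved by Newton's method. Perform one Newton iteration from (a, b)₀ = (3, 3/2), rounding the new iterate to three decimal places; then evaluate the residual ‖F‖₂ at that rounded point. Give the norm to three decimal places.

At (3, 3/2): F = (33.500, -15.250).
Jacobian J = [[2·a·b - 2·a + 4·b^2 + 2, a^2 + 8·a·b], [b^2 - 3·b, 2·a·b - 3·a - 4·b]].
At the point, J = [[14.000, 45.000], [-2.250, -6.000]] (det J = 17.250).
Solving J·Δ = −F gives Δ = (-28.130, 8.007).
Then the next iterate is (a, b)₁ = (-25.130, 9.507).
Re-evaluating at (-25.130, 9.507): F = (-3767.24982, -1739.35939), so ‖F‖₂ = 4149.403.

4149.403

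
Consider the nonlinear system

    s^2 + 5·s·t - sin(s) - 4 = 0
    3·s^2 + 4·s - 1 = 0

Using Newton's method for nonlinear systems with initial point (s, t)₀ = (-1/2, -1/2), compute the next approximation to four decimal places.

At (-1/2, -1/2): F = (-2.020574, -2.2500).
Jacobian J = [[2·s + 5·t - cos(s), 5·s], [6·s + 4, 0]].
At the point, J = [[-4.377583, -2.5000], [1.0000, 0.0000]] (det J = 2.5000).
Solving J·Δ = −F gives Δ = (2.2500, -4.7481).
Then the next iterate is (s, t)₁ = (1.7500, -5.2481).

(1.7500, -5.2481)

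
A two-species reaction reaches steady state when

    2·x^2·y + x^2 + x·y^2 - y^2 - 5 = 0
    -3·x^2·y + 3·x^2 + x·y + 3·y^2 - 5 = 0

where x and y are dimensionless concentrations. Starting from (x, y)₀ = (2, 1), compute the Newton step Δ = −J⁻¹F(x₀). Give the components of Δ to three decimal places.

(-0.516, -0.129)

At (2, 1): F = (8.000, 0.000).
Jacobian J = [[4·x·y + 2·x + y^2, 2·x^2 + 2·x·y - 2·y], [-6·x·y + 6·x + y, -3·x^2 + x + 6·y]].
At the point, J = [[13.000, 10.000], [1.000, -4.000]] (det J = -62.000).
Solving J·Δ = −F gives Δ = (-0.516, -0.129).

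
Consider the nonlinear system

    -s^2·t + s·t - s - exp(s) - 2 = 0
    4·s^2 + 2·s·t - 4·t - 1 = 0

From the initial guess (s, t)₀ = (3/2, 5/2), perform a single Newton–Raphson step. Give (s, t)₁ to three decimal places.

At (3/2, 5/2): F = (-9.85669, 5.500).
Jacobian J = [[-2·s·t + t - exp(s) - 1, -s^2 + s], [8·s + 2·t, 2·s - 4]].
At the point, J = [[-10.48169, -0.750], [17.000, -1.000]] (det J = 23.23169).
Solving J·Δ = −F gives Δ = (-0.602, -4.731).
Then the next iterate is (s, t)₁ = (0.898, -2.231).

(0.898, -2.231)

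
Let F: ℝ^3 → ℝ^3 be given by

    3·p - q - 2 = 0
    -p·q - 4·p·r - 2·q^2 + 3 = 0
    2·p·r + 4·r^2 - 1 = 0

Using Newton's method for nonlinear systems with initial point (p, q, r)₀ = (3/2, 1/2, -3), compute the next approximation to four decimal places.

At (3/2, 1/2, -3): F = (2.0000, 19.7500, 26.0000).
Jacobian J = [[3, -1, 0], [-q - 4·r, -p - 4·q, -4·p], [2·r, 0, 2·p + 8·r]].
At the point, J = [[3.0000, -1.0000, 0.0000], [11.5000, -3.5000, -6.0000], [-6.0000, 0.0000, -21.0000]] (det J = -57.0000).
Solving J·Δ = −F gives Δ = (-1.9605, -3.8816, 1.7982).
Then the next iterate is (p, q, r)₁ = (-0.4605, -3.3816, -1.2018).

(-0.4605, -3.3816, -1.2018)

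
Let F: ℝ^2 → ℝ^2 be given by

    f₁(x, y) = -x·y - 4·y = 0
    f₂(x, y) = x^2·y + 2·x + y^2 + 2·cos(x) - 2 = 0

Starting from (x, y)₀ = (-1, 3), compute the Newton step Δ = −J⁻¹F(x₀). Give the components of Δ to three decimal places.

At (-1, 3): F = (-9.000, 9.08060).
Jacobian J = [[-y, -x - 4], [2·x·y - 2·sin(x) + 2, x^2 + 2·y]].
At the point, J = [[-3.000, -3.000], [-2.31706, 7.000]] (det J = -27.95117).
Solving J·Δ = −F gives Δ = (-1.279, -1.721).

(-1.279, -1.721)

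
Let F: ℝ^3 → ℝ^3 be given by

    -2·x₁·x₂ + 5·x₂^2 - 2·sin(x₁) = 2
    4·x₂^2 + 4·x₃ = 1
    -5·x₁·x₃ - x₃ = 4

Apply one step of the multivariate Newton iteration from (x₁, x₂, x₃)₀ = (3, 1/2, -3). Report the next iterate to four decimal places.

At (3, 1/2, -3): F = (-4.032240, -12.0000, 44.0000).
Jacobian J = [[-2·x₂ - 2·cos(x₁), -2·x₁ + 10·x₂, 0], [0, 8·x₂, 4], [-5·x₃, 0, -5·x₁ - 1]].
At the point, J = [[0.979985, -1.0000, 0.0000], [0.0000, 4.0000, 4.0000], [15.0000, 0.0000, -16.0000]] (det J = -122.719040).
Solving J·Δ = −F gives Δ = (2.2333, -1.8437, 4.8437).
Then the next iterate is (x₁, x₂, x₃)₁ = (5.2333, -1.3437, 1.8437).

(5.2333, -1.3437, 1.8437)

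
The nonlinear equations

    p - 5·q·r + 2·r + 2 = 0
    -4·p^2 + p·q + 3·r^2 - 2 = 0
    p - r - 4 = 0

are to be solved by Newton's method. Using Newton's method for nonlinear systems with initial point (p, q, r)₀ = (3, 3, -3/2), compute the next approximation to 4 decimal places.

(1.6528, -1.5556, -2.3472)

At (3, 3, -3/2): F = (24.5000, -22.2500, 0.5000).
Jacobian J = [[1, -5·r, -5·q + 2], [-8·p + q, p, 6·r], [1, 0, -1]].
At the point, J = [[1.0000, 7.5000, -13.0000], [-21.0000, 3.0000, -9.0000], [1.0000, 0.0000, -1.0000]] (det J = -189.0000).
Solving J·Δ = −F gives Δ = (-1.3472, -4.5556, -0.8472).
Then the next iterate is (p, q, r)₁ = (1.6528, -1.5556, -2.3472).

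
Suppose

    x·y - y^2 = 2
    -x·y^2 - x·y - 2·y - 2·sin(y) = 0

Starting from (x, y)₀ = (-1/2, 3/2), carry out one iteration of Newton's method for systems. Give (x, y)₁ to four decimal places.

At (-1/2, 3/2): F = (-5.0000, -3.119990).
Jacobian J = [[y, x - 2·y], [-y^2 - y, -2·x·y - x - 2·cos(y) - 2]].
At the point, J = [[1.5000, -3.5000], [-3.7500, -0.141474]] (det J = -13.337212).
Solving J·Δ = −F gives Δ = (-0.7657, -1.7567).
Then the next iterate is (x, y)₁ = (-1.2657, -0.2567).

(-1.2657, -0.2567)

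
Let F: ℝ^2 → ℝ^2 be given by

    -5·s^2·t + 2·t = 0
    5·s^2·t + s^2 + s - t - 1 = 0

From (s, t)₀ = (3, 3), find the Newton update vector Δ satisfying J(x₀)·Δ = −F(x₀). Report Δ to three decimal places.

(-2.242, 1.692)

At (3, 3): F = (-129.000, 143.000).
Jacobian J = [[-10·s·t, -5·s^2 + 2], [10·s·t + 2·s + 1, 5·s^2 - 1]].
At the point, J = [[-90.000, -43.000], [97.000, 44.000]] (det J = 211.000).
Solving J·Δ = −F gives Δ = (-2.242, 1.692).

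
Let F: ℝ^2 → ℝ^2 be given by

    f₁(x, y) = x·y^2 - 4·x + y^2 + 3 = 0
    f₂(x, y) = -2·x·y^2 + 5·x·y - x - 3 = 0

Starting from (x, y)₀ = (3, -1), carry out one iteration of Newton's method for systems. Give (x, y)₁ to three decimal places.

At (3, -1): F = (-5.000, -27.000).
Jacobian J = [[y^2 - 4, 2·x·y + 2·y], [-2·y^2 + 5·y - 1, -4·x·y + 5·x]].
At the point, J = [[-3.000, -8.000], [-8.000, 27.000]] (det J = -145.000).
Solving J·Δ = −F gives Δ = (-2.421, 0.283).
Then the next iterate is (x, y)₁ = (0.579, -0.717).

(0.579, -0.717)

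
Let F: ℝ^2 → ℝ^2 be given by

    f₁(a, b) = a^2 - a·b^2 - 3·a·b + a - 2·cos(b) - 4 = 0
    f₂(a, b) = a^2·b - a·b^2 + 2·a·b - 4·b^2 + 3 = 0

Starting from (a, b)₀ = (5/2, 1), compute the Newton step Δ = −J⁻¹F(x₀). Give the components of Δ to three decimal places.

At (5/2, 1): F = (-6.33060, 7.750).
Jacobian J = [[2·a - b^2 - 3·b + 1, -2·a·b - 3·a + 2·sin(b)], [2·a·b - b^2 + 2·b, a^2 - 2·a·b + 2·a - 8·b]].
At the point, J = [[2.000, -10.81706], [6.000, -1.750]] (det J = 61.40235).
Solving J·Δ = −F gives Δ = (-1.546, -0.871).

(-1.546, -0.871)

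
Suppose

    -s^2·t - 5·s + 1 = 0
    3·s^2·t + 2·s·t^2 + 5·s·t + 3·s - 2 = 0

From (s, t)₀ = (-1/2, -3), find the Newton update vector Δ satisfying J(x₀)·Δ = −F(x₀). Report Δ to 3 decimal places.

(0.537, -0.190)

At (-1/2, -3): F = (4.250, -7.250).
Jacobian J = [[-2·s·t - 5, -s^2], [6·s·t + 2·t^2 + 5·t + 3, 3·s^2 + 4·s·t + 5·s]].
At the point, J = [[-8.000, -0.250], [15.000, 4.250]] (det J = -30.250).
Solving J·Δ = −F gives Δ = (0.537, -0.190).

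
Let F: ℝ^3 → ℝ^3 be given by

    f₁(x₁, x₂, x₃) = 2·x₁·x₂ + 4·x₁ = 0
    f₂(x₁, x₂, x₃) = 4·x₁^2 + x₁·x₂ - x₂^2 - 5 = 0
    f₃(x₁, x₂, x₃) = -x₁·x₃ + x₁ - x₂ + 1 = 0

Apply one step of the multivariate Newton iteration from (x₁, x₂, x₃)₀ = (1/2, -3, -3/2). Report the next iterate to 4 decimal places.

At (1/2, -3, -3/2): F = (-1.0000, -14.5000, 5.2500).
Jacobian J = [[2·x₂ + 4, 2·x₁, 0], [8·x₁ + x₂, x₁ - 2·x₂, 0], [-x₃ + 1, -1, -x₁]].
At the point, J = [[-2.0000, 1.0000, 0.0000], [1.0000, 6.5000, 0.0000], [2.5000, -1.0000, -0.5000]] (det J = 7.0000).
Solving J·Δ = −F gives Δ = (0.5714, 2.1429, 9.0714).
Then the next iterate is (x₁, x₂, x₃)₁ = (1.0714, -0.8571, 7.5714).

(1.0714, -0.8571, 7.5714)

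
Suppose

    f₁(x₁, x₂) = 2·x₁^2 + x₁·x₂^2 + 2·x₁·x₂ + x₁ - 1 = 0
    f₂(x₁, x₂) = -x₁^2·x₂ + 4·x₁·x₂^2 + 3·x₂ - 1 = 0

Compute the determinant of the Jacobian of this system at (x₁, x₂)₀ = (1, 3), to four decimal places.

280.0000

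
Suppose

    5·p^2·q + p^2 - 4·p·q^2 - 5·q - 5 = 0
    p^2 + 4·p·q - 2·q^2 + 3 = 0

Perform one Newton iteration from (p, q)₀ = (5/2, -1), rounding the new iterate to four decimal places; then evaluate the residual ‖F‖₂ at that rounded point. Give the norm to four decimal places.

11.1260

At (5/2, -1): F = (-35.0000, -2.7500).
Jacobian J = [[10·p·q + 2·p - 4·q^2, 5·p^2 - 8·p·q - 5], [2·p + 4·q, 4·p - 4·q]].
At the point, J = [[-24.0000, 46.2500], [1.0000, 14.0000]] (det J = -382.2500).
Solving J·Δ = −F gives Δ = (-0.9491, 0.2642).
Then the next iterate is (p, q)₁ = (1.5509, -0.7358).
Re-evaluating at (1.5509, -0.7358): F = (-11.123413, -0.242121), so ‖F‖₂ = 11.1260.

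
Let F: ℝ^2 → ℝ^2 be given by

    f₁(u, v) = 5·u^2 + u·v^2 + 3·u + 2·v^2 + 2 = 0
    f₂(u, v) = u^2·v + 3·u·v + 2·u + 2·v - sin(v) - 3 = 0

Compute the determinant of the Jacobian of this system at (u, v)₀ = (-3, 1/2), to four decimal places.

-29.5247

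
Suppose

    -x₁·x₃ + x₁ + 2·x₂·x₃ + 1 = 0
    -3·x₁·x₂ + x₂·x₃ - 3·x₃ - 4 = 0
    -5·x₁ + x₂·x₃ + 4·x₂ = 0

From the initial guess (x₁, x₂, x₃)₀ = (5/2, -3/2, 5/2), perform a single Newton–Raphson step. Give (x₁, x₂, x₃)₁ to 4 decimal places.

At (5/2, -3/2, 5/2): F = (-10.2500, -4.0000, -22.2500).
Jacobian J = [[-x₃ + 1, 2·x₃, -x₁ + 2·x₂], [-3·x₂, -3·x₁ + x₃, x₂ - 3], [-5, x₃ + 4, x₂]].
At the point, J = [[-1.5000, 5.0000, -5.5000], [4.5000, -5.0000, -4.5000], [-5.0000, 6.5000, -1.5000]] (det J = 67.7500).
Solving J·Δ = −F gives Δ = (-12.5286, -7.4105, -5.1836).
Then the next iterate is (x₁, x₂, x₃)₁ = (-10.0286, -8.9105, -2.6836).

(-10.0286, -8.9105, -2.6836)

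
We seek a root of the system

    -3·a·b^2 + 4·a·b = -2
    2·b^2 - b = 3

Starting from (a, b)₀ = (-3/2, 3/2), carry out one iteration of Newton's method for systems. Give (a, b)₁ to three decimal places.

At (-3/2, 3/2): F = (3.125, 0.000).
Jacobian J = [[-3·b^2 + 4·b, -6·a·b + 4·a], [0, 4·b - 1]].
At the point, J = [[-0.750, 7.500], [0.000, 5.000]] (det J = -3.750).
Solving J·Δ = −F gives Δ = (4.167, 0.000).
Then the next iterate is (a, b)₁ = (2.667, 1.500).

(2.667, 1.500)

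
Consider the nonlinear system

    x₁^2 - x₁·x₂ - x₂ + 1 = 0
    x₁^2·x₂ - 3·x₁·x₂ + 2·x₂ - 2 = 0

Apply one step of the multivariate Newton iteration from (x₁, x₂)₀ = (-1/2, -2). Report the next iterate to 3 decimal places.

(-0.976, 1.548)

At (-1/2, -2): F = (2.250, -9.500).
Jacobian J = [[2·x₁ - x₂, -x₁ - 1], [2·x₁·x₂ - 3·x₂, x₁^2 - 3·x₁ + 2]].
At the point, J = [[1.000, -0.500], [8.000, 3.750]] (det J = 7.750).
Solving J·Δ = −F gives Δ = (-0.476, 3.548).
Then the next iterate is (x₁, x₂)₁ = (-0.976, 1.548).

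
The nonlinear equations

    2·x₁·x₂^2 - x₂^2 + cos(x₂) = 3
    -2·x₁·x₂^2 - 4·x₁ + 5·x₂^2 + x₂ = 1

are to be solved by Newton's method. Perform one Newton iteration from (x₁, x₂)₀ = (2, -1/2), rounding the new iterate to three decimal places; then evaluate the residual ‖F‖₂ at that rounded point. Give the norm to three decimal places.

At (2, -1/2): F = (-1.37242, -9.250).
Jacobian J = [[2·x₂^2, 4·x₁·x₂ - 2·x₂ - sin(x₂)], [-2·x₂^2 - 4, -4·x₁·x₂ + 10·x₂ + 1]].
At the point, J = [[0.500, -2.52057], [-4.500, 0.000]] (det J = -11.34259).
Solving J·Δ = −F gives Δ = (-2.056, -0.952).
Then the next iterate is (x₁, x₂)₁ = (-0.056, -1.452).
Re-evaluating at (-0.056, -1.452): F = (-5.22592, 8.54965), so ‖F‖₂ = 10.020.

10.020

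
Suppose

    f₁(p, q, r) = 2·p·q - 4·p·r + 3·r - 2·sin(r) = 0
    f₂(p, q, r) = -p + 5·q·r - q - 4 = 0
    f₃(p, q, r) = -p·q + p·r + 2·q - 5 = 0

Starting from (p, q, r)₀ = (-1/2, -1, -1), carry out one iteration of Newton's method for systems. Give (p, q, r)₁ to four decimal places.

At (-1/2, -1, -1): F = (-2.317058, 2.5000, -7.0000).
Jacobian J = [[2·q - 4·r, 2·p, -4·p - 2·cos(r) + 3], [-1, 5·r - 1, 5·q], [-q + r, -p + 2, p]].
At the point, J = [[2.0000, -1.0000, 3.919395], [-1.0000, -6.0000, -5.0000], [0.0000, 2.5000, -0.5000]] (det J = 21.701512).
Solving J·Δ = −F gives Δ = (9.7819, 2.0232, -3.8842).
Then the next iterate is (p, q, r)₁ = (9.2819, 1.0232, -4.8842).

(9.2819, 1.0232, -4.8842)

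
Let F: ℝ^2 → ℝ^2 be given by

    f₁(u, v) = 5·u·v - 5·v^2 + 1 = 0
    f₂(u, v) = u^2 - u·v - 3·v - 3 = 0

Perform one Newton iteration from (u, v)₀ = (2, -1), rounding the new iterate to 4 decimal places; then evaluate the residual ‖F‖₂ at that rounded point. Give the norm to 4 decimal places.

3.2988

At (2, -1): F = (-14.0000, 6.0000).
Jacobian J = [[5·v, 5·u - 10·v], [2·u - v, -u - 3]].
At the point, J = [[-5.0000, 20.0000], [5.0000, -5.0000]] (det J = -75.0000).
Solving J·Δ = −F gives Δ = (-0.6667, 0.5333).
Then the next iterate is (u, v)₁ = (1.3333, -0.4667).
Re-evaluating at (1.3333, -0.4667): F = (-3.2003, 0.800040), so ‖F‖₂ = 3.2988.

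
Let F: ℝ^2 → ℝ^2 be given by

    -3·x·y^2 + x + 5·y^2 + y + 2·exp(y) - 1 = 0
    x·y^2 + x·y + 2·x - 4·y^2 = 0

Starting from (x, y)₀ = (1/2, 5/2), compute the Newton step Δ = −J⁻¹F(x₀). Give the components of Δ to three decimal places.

At (1/2, 5/2): F = (48.23999, -19.625).
Jacobian J = [[-3·y^2 + 1, -6·x·y + 10·y + 2·exp(y) + 1], [y^2 + y + 2, 2·x·y + x - 8·y]].
At the point, J = [[-17.750, 42.86499], [10.750, -17.000]] (det J = -159.04862).
Solving J·Δ = −F gives Δ = (0.133, -1.070).

(0.133, -1.070)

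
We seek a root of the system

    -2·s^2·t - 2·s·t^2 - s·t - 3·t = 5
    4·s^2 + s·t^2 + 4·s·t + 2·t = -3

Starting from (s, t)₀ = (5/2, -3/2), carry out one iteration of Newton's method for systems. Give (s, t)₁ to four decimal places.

At (5/2, -3/2): F = (10.7500, 15.6250).
Jacobian J = [[-4·s·t - 2·t^2 - t, -2·s^2 - 4·s·t - s - 3], [8·s + t^2 + 4·t, 2·s·t + 4·s + 2]].
At the point, J = [[12.0000, -3.0000], [16.2500, 4.5000]] (det J = 102.7500).
Solving J·Δ = −F gives Δ = (-0.9270, -0.1247).
Then the next iterate is (s, t)₁ = (1.5730, -1.6247).

(1.5730, -1.6247)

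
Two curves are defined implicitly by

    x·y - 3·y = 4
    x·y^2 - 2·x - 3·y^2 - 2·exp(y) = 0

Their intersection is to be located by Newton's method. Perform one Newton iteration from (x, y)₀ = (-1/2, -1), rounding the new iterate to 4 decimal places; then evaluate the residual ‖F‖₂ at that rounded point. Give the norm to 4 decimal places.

At (-1/2, -1): F = (-0.5000, -3.235759).
Jacobian J = [[y, x - 3], [y^2 - 2, 2·x·y - 6·y - 2·exp(y)]].
At the point, J = [[-1.0000, -3.5000], [-1.0000, 6.264241]] (det J = -9.764241).
Solving J·Δ = −F gives Δ = (-1.4806, 0.2802).
Then the next iterate is (x, y)₁ = (-1.9806, -0.7198).
Re-evaluating at (-1.9806, -0.7198): F = (-0.414964, 0.406992), so ‖F‖₂ = 0.5812.

0.5812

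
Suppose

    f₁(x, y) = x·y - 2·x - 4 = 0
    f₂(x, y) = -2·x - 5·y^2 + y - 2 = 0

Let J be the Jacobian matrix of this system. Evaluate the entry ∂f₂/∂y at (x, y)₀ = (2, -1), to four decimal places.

11.0000

∂f₂/∂y = -10·y + 1.
At (2, -1) this is 11.0000.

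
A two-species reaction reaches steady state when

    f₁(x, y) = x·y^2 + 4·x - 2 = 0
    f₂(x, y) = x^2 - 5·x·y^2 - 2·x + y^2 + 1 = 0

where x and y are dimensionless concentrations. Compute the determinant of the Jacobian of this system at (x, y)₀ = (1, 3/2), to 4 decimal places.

J = [[y^2 + 4, 2·x·y], [2·x - 5·y^2 - 2, -10·x·y + 2·y]].
At the point, J = [[6.2500, 3.0000], [-11.2500, -12.0000]].
det J = -41.2500.

-41.2500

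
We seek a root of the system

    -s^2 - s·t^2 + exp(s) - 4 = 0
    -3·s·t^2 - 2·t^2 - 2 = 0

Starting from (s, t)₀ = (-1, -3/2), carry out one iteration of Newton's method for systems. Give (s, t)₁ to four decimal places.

At (-1, -3/2): F = (-2.382121, 0.2500).
Jacobian J = [[-2·s - t^2 + exp(s), -2·s·t], [-3·t^2, -6·s·t - 4·t]].
At the point, J = [[0.117879, -3.0000], [-6.7500, -3.0000]] (det J = -20.603638).
Solving J·Δ = −F gives Δ = (0.3833, -0.7790).
Then the next iterate is (s, t)₁ = (-0.6167, -2.2790).

(-0.6167, -2.2790)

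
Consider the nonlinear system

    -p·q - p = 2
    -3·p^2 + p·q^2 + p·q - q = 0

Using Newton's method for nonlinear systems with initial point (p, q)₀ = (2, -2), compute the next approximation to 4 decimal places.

At (2, -2): F = (0.0000, -6.0000).
Jacobian J = [[-q - 1, -p], [-6·p + q^2 + q, 2·p·q + p - 1]].
At the point, J = [[1.0000, -2.0000], [-10.0000, -7.0000]] (det J = -27.0000).
Solving J·Δ = −F gives Δ = (-0.4444, -0.2222).
Then the next iterate is (p, q)₁ = (1.5556, -2.2222).

(1.5556, -2.2222)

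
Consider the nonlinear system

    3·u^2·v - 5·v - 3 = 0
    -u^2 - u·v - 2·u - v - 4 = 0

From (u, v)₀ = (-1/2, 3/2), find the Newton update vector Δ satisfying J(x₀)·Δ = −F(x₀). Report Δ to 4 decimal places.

(-1.4701, -0.6493)

At (-1/2, 3/2): F = (-9.3750, -4.0000).
Jacobian J = [[6·u·v, 3·u^2 - 5], [-2·u - v - 2, -u - 1]].
At the point, J = [[-4.5000, -4.2500], [-2.5000, -0.5000]] (det J = -8.3750).
Solving J·Δ = −F gives Δ = (-1.4701, -0.6493).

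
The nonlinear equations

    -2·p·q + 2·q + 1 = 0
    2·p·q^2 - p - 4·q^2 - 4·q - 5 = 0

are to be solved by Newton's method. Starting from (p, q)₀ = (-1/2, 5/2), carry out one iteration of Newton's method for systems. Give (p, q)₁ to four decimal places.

(0.4887, 1.3145)

At (-1/2, 5/2): F = (8.5000, -45.7500).
Jacobian J = [[-2·q, -2·p + 2], [2·q^2 - 1, 4·p·q - 8·q - 4]].
At the point, J = [[-5.0000, 3.0000], [11.5000, -29.0000]] (det J = 110.5000).
Solving J·Δ = −F gives Δ = (0.9887, -1.1855).
Then the next iterate is (p, q)₁ = (0.4887, 1.3145).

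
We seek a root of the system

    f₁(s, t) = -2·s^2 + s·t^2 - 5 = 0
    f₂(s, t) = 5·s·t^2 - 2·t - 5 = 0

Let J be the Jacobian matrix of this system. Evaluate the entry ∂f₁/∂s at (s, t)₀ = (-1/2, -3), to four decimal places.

∂f₁/∂s = -4·s + t^2.
At (-1/2, -3) this is 11.0000.

11.0000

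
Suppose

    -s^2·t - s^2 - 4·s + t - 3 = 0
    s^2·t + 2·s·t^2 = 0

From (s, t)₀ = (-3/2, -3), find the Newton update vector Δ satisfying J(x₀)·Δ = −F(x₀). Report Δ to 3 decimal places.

At (-3/2, -3): F = (4.500, -33.750).
Jacobian J = [[-2·s·t - 2·s - 4, -s^2 + 1], [2·s·t + 2·t^2, s^2 + 4·s·t]].
At the point, J = [[-10.000, -1.250], [27.000, 20.250]] (det J = -168.750).
Solving J·Δ = −F gives Δ = (0.290, 1.280).

(0.290, 1.280)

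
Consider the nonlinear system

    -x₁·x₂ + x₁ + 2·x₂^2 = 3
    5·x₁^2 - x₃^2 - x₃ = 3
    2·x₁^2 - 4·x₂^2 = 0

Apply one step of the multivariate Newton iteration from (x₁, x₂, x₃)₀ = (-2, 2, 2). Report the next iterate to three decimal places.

(-1.667, 1.333, 2.867)

At (-2, 2, 2): F = (7.000, 11.000, -8.000).
Jacobian J = [[-x₂ + 1, -x₁ + 4·x₂, 0], [10·x₁, 0, -2·x₃ - 1], [4·x₁, -8·x₂, 0]].
At the point, J = [[-1.000, 10.000, 0.000], [-20.000, 0.000, -5.000], [-8.000, -16.000, 0.000]] (det J = 480.000).
Solving J·Δ = −F gives Δ = (0.333, -0.667, 0.867).
Then the next iterate is (x₁, x₂, x₃)₁ = (-1.667, 1.333, 2.867).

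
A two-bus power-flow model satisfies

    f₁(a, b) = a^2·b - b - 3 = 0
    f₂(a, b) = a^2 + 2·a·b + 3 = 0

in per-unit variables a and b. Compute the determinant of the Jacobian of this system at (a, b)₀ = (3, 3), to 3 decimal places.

12.000

J = [[2·a·b, a^2 - 1], [2·a + 2·b, 2·a]].
At the point, J = [[18.000, 8.000], [12.000, 6.000]].
det J = 12.000.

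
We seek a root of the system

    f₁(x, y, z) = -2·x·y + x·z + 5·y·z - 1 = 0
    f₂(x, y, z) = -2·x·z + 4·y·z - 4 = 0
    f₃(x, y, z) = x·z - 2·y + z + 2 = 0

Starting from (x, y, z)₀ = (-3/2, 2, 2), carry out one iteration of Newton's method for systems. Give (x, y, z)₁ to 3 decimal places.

At (-3/2, 2, 2): F = (22.000, 18.000, -3.000).
Jacobian J = [[-2·y + z, -2·x + 5·z, x + 5·y], [-2·z, 4·z, -2·x + 4·y], [z, -2, x + 1]].
At the point, J = [[-2.000, 13.000, 8.500], [-4.000, 8.000, 11.000], [2.000, -2.000, -0.500]] (det J = 156.000).
Solving J·Δ = −F gives Δ = (0.115, -1.205, -0.718).
Then the next iterate is (x, y, z)₁ = (-1.385, 0.795, 1.282).

(-1.385, 0.795, 1.282)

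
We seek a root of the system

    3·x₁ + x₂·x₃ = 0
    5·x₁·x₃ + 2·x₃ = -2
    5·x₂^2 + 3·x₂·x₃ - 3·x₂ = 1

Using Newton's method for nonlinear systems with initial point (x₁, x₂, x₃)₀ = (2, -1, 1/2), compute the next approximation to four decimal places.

At (2, -1, 1/2): F = (5.5000, 8.0000, 5.5000).
Jacobian J = [[3, x₃, x₂], [5·x₃, 0, 5·x₁ + 2], [0, 10·x₂ + 3·x₃ - 3, 3·x₂]].
At the point, J = [[3.0000, 0.5000, -1.0000], [2.5000, 0.0000, 12.0000], [0.0000, -11.5000, -3.0000]] (det J = 446.5000).
Solving J·Δ = −F gives Δ = (-2.0067, 0.5431, -0.2486).
Then the next iterate is (x₁, x₂, x₃)₁ = (-0.0067, -0.4569, 0.2514).

(-0.0067, -0.4569, 0.2514)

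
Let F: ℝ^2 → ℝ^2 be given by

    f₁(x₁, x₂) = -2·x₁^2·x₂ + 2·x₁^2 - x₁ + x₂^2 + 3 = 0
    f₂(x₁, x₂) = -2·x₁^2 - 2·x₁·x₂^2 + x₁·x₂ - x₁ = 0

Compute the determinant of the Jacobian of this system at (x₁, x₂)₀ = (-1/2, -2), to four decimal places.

-9.0000

J = [[-4·x₁·x₂ + 4·x₁ - 1, -2·x₁^2 + 2·x₂], [-4·x₁ - 2·x₂^2 + x₂ - 1, -4·x₁·x₂ + x₁]].
At the point, J = [[-7.0000, -4.5000], [-9.0000, -4.5000]].
det J = -9.0000.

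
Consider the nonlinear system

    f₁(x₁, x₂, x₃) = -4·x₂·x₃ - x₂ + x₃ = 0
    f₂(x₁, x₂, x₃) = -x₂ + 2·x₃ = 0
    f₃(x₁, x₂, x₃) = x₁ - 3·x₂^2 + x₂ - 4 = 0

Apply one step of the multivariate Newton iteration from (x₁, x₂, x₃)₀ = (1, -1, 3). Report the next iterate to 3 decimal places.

At (1, -1, 3): F = (16.000, 7.000, -7.000).
Jacobian J = [[0, -4·x₃ - 1, -4·x₂ + 1], [0, -1, 2], [1, -6·x₂ + 1, 0]].
At the point, J = [[0.000, -13.000, 5.000], [0.000, -1.000, 2.000], [1.000, 7.000, 0.000]] (det J = -21.000).
Solving J·Δ = −F gives Δ = (8.000, -0.143, -3.571).
Then the next iterate is (x₁, x₂, x₃)₁ = (9.000, -1.143, -0.571).

(9.000, -1.143, -0.571)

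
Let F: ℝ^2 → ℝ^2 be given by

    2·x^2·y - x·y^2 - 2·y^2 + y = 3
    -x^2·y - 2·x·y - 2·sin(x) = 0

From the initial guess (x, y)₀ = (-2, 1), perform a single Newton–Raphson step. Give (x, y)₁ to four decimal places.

(-2.6421, -0.3088)

At (-2, 1): F = (6.0000, 1.818595).
Jacobian J = [[4·x·y - y^2, 2·x^2 - 2·x·y - 4·y + 1], [-2·x·y - 2·y - 2·cos(x), -x^2 - 2·x]].
At the point, J = [[-9.0000, 9.0000], [2.832294, 0.0000]] (det J = -25.490643).
Solving J·Δ = −F gives Δ = (-0.6421, -1.3088).
Then the next iterate is (x, y)₁ = (-2.6421, -0.3088).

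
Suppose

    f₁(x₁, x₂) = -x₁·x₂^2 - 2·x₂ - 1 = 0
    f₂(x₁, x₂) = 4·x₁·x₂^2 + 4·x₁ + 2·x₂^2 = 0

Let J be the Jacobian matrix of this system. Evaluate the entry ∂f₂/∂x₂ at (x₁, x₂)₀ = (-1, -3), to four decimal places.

12.0000

∂f₂/∂x₂ = 8·x₁·x₂ + 4·x₂.
At (-1, -3) this is 12.0000.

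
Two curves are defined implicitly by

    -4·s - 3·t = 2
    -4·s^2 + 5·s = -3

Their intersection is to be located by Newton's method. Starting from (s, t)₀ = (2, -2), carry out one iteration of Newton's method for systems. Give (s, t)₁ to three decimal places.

(1.727, -2.970)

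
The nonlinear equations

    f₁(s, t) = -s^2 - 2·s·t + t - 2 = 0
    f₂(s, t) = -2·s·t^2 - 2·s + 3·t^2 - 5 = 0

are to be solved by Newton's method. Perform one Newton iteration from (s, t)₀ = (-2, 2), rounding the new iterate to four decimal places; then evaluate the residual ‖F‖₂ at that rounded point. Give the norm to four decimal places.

At (-2, 2): F = (4.0000, 27.0000).
Jacobian J = [[-2·s - 2·t, -2·s + 1], [-2·t^2 - 2, -4·s·t + 6·t]].
At the point, J = [[0.0000, 5.0000], [-10.0000, 28.0000]] (det J = 50.0000).
Solving J·Δ = −F gives Δ = (0.4600, -0.8000).
Then the next iterate is (s, t)₁ = (-1.5400, 1.2000).
Re-evaluating at (-1.5400, 1.2000): F = (0.5244, 6.8352), so ‖F‖₂ = 6.8553.

6.8553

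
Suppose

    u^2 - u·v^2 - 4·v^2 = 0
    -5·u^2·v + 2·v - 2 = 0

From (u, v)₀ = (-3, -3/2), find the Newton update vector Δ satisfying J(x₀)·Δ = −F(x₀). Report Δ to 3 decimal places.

At (-3, -3/2): F = (6.750, 62.500).
Jacobian J = [[2·u - v^2, -2·u·v - 8·v], [-10·u·v, -5·u^2 + 2]].
At the point, J = [[-8.250, 3.000], [-45.000, -43.000]] (det J = 489.750).
Solving J·Δ = −F gives Δ = (0.975, 0.433).

(0.975, 0.433)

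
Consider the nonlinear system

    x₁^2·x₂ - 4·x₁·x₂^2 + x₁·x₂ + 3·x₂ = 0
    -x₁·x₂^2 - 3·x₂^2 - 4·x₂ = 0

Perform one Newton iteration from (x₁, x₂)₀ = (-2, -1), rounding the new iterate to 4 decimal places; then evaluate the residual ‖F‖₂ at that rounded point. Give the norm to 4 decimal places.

9.0000

At (-2, -1): F = (3.0000, 3.0000).
Jacobian J = [[2·x₁·x₂ - 4·x₂^2 + x₂, x₁^2 - 8·x₁·x₂ + x₁ + 3], [-x₂^2, -2·x₁·x₂ - 6·x₂ - 4]].
At the point, J = [[-1.0000, -11.0000], [-1.0000, -2.0000]] (det J = -9.0000).
Solving J·Δ = −F gives Δ = (3.0000, 0.0000).
Then the next iterate is (x₁, x₂)₁ = (1.0000, -1.0000).
Re-evaluating at (1.0000, -1.0000): F = (-9.0000, 0.0000), so ‖F‖₂ = 9.0000.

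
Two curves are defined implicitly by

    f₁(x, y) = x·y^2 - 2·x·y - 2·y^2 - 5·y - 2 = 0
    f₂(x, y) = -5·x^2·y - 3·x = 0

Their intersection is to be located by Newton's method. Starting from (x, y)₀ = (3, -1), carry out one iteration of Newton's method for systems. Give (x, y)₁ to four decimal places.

(2.9167, -0.2500)

At (3, -1): F = (10.0000, 36.0000).
Jacobian J = [[y^2 - 2·y, 2·x·y - 2·x - 4·y - 5], [-10·x·y - 3, -5·x^2]].
At the point, J = [[3.0000, -13.0000], [27.0000, -45.0000]] (det J = 216.0000).
Solving J·Δ = −F gives Δ = (-0.0833, 0.7500).
Then the next iterate is (x, y)₁ = (2.9167, -0.2500).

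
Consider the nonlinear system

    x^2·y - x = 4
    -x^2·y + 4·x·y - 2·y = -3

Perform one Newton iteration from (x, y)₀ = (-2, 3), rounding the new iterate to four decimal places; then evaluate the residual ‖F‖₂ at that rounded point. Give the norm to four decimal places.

At (-2, 3): F = (10.0000, -39.0000).
Jacobian J = [[2·x·y - 1, x^2], [-2·x·y + 4·y, -x^2 + 4·x - 2]].
At the point, J = [[-13.0000, 4.0000], [24.0000, -14.0000]] (det J = 86.0000).
Solving J·Δ = −F gives Δ = (-0.1860, -3.1047).
Then the next iterate is (x, y)₁ = (-2.1860, -0.1047).
Re-evaluating at (-2.1860, -0.1047): F = (-2.314319, 4.625216), so ‖F‖₂ = 5.1719.

5.1719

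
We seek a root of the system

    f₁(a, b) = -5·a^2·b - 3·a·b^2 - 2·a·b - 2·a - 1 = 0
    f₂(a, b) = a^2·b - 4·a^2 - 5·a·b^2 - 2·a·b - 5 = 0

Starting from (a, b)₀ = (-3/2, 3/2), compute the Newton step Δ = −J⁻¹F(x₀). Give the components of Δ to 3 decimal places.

At (-3/2, 3/2): F = (-0.250, 10.750).
Jacobian J = [[-10·a·b - 3·b^2 - 2·b - 2, -5·a^2 - 6·a·b - 2·a], [2·a·b - 8·a - 5·b^2 - 2·b, a^2 - 10·a·b - 2·a]].
At the point, J = [[10.750, 5.250], [-6.750, 27.750]] (det J = 333.750).
Solving J·Δ = −F gives Δ = (0.190, -0.341).

(0.190, -0.341)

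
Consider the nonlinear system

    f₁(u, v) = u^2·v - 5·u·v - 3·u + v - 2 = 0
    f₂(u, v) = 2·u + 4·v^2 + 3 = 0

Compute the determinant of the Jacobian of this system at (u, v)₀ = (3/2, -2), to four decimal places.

-7.5000

J = [[2·u·v - 5·v - 3, u^2 - 5·u + 1], [2, 8·v]].
At the point, J = [[1.0000, -4.2500], [2.0000, -16.0000]].
det J = -7.5000.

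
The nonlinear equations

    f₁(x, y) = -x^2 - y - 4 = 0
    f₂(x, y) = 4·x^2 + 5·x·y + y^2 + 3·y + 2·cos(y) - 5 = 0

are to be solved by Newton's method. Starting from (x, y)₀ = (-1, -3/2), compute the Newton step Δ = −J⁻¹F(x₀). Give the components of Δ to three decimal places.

(0.693, -2.114)

At (-1, -3/2): F = (-3.500, 4.39147).
Jacobian J = [[-2·x, -1], [8·x + 5·y, 5·x + 2·y - 2·sin(y) + 3]].
At the point, J = [[2.000, -1.000], [-15.500, -3.00501]] (det J = -21.51002).
Solving J·Δ = −F gives Δ = (0.693, -2.114).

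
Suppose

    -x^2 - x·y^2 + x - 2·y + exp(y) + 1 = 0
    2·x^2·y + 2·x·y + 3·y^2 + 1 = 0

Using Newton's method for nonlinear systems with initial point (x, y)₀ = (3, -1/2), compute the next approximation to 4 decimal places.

(2.2874, -0.2494)

At (3, -1/2): F = (-4.143469, -10.2500).
Jacobian J = [[-2·x - y^2 + 1, -2·x·y + exp(y) - 2], [4·x·y + 2·y, 2·x^2 + 2·x + 6·y]].
At the point, J = [[-5.2500, 1.606531], [-7.0000, 21.0000]] (det J = -99.004285).
Solving J·Δ = −F gives Δ = (-0.7126, 0.2506).
Then the next iterate is (x, y)₁ = (2.2874, -0.2494).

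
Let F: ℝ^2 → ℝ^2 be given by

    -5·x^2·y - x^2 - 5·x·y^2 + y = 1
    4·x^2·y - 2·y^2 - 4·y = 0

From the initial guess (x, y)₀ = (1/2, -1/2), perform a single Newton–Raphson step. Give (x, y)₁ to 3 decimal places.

(0.618, 0.265)

At (1/2, -1/2): F = (-1.750, 1.000).
Jacobian J = [[-10·x·y - 2·x - 5·y^2, -5·x^2 - 10·x·y + 1], [8·x·y, 4·x^2 - 4·y - 4]].
At the point, J = [[0.250, 2.250], [-2.000, -1.000]] (det J = 4.250).
Solving J·Δ = −F gives Δ = (0.118, 0.765).
Then the next iterate is (x, y)₁ = (0.618, 0.265).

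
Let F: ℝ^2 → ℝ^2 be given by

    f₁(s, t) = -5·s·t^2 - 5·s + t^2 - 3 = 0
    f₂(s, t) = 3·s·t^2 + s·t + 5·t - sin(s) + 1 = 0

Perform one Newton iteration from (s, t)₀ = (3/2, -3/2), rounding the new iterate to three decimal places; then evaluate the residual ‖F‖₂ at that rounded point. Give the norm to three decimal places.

At (3/2, -3/2): F = (-25.125, 0.37751).
Jacobian J = [[-5·t^2 - 5, -10·s·t + 2·t], [3·t^2 + t - cos(s), 6·s·t + s + 5]].
At the point, J = [[-16.250, 19.500], [5.17926, -7.000]] (det J = 12.75438).
Solving J·Δ = −F gives Δ = (-13.212, -9.722).
Then the next iterate is (s, t)₁ = (-11.712, -11.222).
Re-evaluating at (-11.712, -11.222): F = (7556.14640, -4349.22396), so ‖F‖₂ = 8718.434.

8718.434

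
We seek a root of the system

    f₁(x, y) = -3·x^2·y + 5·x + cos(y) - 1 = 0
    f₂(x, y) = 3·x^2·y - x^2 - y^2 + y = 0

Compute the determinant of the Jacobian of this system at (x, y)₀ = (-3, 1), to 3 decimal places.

263.902

J = [[-6·x·y + 5, -3·x^2 - sin(y)], [6·x·y - 2·x, 3·x^2 - 2·y + 1]].
At the point, J = [[23.000, -27.84147], [-12.000, 26.000]].
det J = 263.902.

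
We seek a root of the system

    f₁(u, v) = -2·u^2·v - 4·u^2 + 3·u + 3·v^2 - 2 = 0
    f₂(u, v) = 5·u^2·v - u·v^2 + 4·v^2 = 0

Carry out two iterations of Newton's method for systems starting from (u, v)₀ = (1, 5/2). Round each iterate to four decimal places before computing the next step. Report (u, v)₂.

(0.3265, 0.7087)

At (1, 5/2): F = (10.7500, 31.2500).
Jacobian J = [[-4·u·v - 8·u + 3, -2·u^2 + 6·v], [10·u·v - v^2, 5·u^2 - 2·u·v + 8·v]].
At the point, J = [[-15.0000, 13.0000], [18.7500, 20.0000]] (det J = -543.7500).
Solving J·Δ = −F gives Δ = (-0.3517, -1.2328).
Then the next iterate is (u, v)₁ = (0.6483, 1.2672).
Round to (0.6483, 1.2672) and repeat: F = (2.015926, 8.045122), J = [[-5.472503, 6.762614], [6.609462, 10.596013]].
Δ = (-0.3218, -0.5585), so (u, v)₂ = (0.3265, 0.7087).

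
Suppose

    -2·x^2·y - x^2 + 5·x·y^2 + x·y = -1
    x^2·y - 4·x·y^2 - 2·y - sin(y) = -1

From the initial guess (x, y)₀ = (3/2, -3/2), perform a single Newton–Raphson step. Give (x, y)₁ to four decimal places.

(2.5873, -0.0392)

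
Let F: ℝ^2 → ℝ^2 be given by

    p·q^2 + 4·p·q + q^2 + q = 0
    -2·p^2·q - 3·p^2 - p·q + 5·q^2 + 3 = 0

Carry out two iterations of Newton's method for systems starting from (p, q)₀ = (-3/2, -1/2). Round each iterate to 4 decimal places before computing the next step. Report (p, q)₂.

At (-3/2, -1/2): F = (2.3750, -1.0000).
Jacobian J = [[q^2 + 4·q, 2·p·q + 4·p + 2·q + 1], [-4·p·q - 6·p - q, -2·p^2 - p + 10·q]].
At the point, J = [[-1.7500, -4.5000], [6.5000, -8.0000]] (det J = 43.2500).
Solving J·Δ = −F gives Δ = (0.5434, 0.3165).
Then the next iterate is (p, q)₁ = (-0.9566, -0.1835).
Round to (-0.9566, -0.1835) and repeat: F = (0.520106, 0.583410), J = [[-0.700328, -2.842328], [5.220956, -2.708567]].
Δ = (-0.0149, 0.1867), so (p, q)₂ = (-0.9715, 0.0032).

(-0.9715, 0.0032)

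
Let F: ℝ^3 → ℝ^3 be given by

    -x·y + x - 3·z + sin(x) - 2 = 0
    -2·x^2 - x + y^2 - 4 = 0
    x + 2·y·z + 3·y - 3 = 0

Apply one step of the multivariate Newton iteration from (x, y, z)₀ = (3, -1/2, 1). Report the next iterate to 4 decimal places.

(1.0448, 0.1672, -0.1192)

At (3, -1/2, 1): F = (-0.358880, -24.7500, -2.5000).
Jacobian J = [[-y + cos(x) + 1, -x, -3], [-4·x - 1, 2·y, 0], [1, 2·z + 3, 2·y]].
At the point, J = [[0.510008, -3.0000, -3.0000], [-13.0000, -1.0000, 0.0000], [1.0000, 5.0000, -1.0000]] (det J = 231.510008).
Solving J·Δ = −F gives Δ = (-1.9552, 0.6672, -1.1192).
Then the next iterate is (x, y, z)₁ = (1.0448, 0.1672, -0.1192).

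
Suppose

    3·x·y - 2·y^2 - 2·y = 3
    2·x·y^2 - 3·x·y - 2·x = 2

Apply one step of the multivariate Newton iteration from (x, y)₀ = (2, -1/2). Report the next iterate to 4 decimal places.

(-2.4667, -0.7000)

At (2, -1/2): F = (-5.5000, -2.0000).
Jacobian J = [[3·y, 3·x - 4·y - 2], [2·y^2 - 3·y - 2, 4·x·y - 3·x]].
At the point, J = [[-1.5000, 6.0000], [0.0000, -10.0000]] (det J = 15.0000).
Solving J·Δ = −F gives Δ = (-4.4667, -0.2000).
Then the next iterate is (x, y)₁ = (-2.4667, -0.7000).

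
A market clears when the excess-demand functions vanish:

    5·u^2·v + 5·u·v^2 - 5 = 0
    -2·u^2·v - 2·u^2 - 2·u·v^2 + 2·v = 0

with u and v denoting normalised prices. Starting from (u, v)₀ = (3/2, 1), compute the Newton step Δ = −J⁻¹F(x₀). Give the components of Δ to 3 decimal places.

(-0.737, 0.038)

At (3/2, 1): F = (13.750, -10.000).
Jacobian J = [[10·u·v + 5·v^2, 5·u^2 + 10·u·v], [-4·u·v - 4·u - 2·v^2, -2·u^2 - 4·u·v + 2]].
At the point, J = [[20.000, 26.250], [-14.000, -8.500]] (det J = 197.500).
Solving J·Δ = −F gives Δ = (-0.737, 0.038).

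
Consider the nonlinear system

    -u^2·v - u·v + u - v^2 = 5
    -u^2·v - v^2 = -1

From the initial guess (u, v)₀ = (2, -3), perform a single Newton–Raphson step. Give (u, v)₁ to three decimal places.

(1.625, -2.750)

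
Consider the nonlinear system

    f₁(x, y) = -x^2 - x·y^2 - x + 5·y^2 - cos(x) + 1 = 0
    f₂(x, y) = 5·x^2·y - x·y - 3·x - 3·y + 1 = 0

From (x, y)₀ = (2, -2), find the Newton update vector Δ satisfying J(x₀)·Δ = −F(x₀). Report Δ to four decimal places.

(-0.5034, 0.9574)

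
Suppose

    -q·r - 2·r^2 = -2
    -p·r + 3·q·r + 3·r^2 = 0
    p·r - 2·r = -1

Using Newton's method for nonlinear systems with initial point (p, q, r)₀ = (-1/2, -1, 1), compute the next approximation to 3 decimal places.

(1.625, -0.750, 1.250)

At (-1/2, -1, 1): F = (1.000, 0.500, -1.500).
Jacobian J = [[0, -r, -q - 4·r], [-r, 3·r, -p + 3·q + 6·r], [r, 0, p - 2]].
At the point, J = [[0.000, -1.000, -3.000], [-1.000, 3.000, 3.500], [1.000, 0.000, -2.500]] (det J = 8.000).
Solving J·Δ = −F gives Δ = (2.125, 0.250, 0.250).
Then the next iterate is (p, q, r)₁ = (1.625, -0.750, 1.250).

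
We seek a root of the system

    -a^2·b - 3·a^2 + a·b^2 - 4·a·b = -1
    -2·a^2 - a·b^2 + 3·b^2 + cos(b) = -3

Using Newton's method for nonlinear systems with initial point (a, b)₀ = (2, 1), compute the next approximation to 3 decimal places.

(1.447, -0.311)

At (2, 1): F = (-21.000, -3.45970).
Jacobian J = [[-2·a·b - 6·a + b^2 - 4·b, -a^2 + 2·a·b - 4·a], [-4·a - b^2, -2·a·b + 6·b - sin(b)]].
At the point, J = [[-19.000, -8.000], [-9.000, 1.15853]] (det J = -94.01205).
Solving J·Δ = −F gives Δ = (-0.553, -1.311).
Then the next iterate is (a, b)₁ = (1.447, -0.311).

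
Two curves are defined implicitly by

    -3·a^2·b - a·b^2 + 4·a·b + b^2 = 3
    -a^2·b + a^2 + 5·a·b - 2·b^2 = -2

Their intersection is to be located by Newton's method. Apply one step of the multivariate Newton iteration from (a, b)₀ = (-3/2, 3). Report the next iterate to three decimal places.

At (-3/2, 3): F = (-18.750, -43.000).
Jacobian J = [[-6·a·b - b^2 + 4·b, -3·a^2 - 2·a·b + 4·a + 2·b], [-2·a·b + 2·a + 5·b, -a^2 + 5·a - 4·b]].
At the point, J = [[30.000, 2.250], [21.000, -21.750]] (det J = -699.750).
Solving J·Δ = −F gives Δ = (0.721, -1.281).
Then the next iterate is (a, b)₁ = (-0.779, 1.719).

(-0.779, 1.719)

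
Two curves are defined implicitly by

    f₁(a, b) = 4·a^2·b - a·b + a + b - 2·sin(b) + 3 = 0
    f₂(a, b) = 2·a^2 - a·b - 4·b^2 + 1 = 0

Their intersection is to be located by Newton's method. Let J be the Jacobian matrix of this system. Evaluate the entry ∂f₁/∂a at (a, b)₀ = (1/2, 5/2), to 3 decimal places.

8.500

∂f₁/∂a = 8·a·b - b + 1.
At (1/2, 5/2) this is 8.500.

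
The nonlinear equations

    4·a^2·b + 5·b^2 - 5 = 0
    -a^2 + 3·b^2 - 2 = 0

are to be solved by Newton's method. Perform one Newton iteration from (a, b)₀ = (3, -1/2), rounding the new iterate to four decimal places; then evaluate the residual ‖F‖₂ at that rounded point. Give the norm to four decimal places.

At (3, -1/2): F = (-21.7500, -10.2500).
Jacobian J = [[8·a·b, 4·a^2 + 10·b], [-2·a, 6·b]].
At the point, J = [[-12.0000, 31.0000], [-6.0000, -3.0000]] (det J = 222.0000).
Solving J·Δ = −F gives Δ = (-1.7252, 0.0338).
Then the next iterate is (a, b)₁ = (1.2748, -0.4662).
Re-evaluating at (1.2748, -0.4662): F = (-6.943802, -2.973088), so ‖F‖₂ = 7.5535.

7.5535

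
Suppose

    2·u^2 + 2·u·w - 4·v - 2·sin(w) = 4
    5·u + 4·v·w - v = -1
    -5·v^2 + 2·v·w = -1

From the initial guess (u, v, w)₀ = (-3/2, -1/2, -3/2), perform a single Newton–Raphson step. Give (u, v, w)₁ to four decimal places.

(-0.7534, -0.6606, -0.5712)

At (-3/2, -1/2, -3/2): F = (8.994990, -3.0000, 1.2500).
Jacobian J = [[4·u + 2·w, -4, 2·u - 2·cos(w)], [5, 4·w - 1, 4·v], [0, -10·v + 2·w, 2·v]].
At the point, J = [[-9.0000, -4.0000, -3.141474], [5.0000, -7.0000, -2.0000], [0.0000, 2.0000, -1.0000]] (det J = -150.414744).
Solving J·Δ = −F gives Δ = (0.7466, -0.1606, 0.9288).
Then the next iterate is (u, v, w)₁ = (-0.7534, -0.6606, -0.5712).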